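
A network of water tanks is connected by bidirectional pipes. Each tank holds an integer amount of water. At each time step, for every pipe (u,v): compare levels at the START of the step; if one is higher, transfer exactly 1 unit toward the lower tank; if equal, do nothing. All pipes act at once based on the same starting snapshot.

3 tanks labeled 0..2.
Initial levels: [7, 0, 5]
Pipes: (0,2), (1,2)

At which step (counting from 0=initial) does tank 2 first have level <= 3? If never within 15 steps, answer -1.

Step 1: flows [0->2,2->1] -> levels [6 1 5]
Step 2: flows [0->2,2->1] -> levels [5 2 5]
Step 3: flows [0=2,2->1] -> levels [5 3 4]
Step 4: flows [0->2,2->1] -> levels [4 4 4]
Step 5: flows [0=2,1=2] -> levels [4 4 4]
  -> stable; tank 2 stays at 4 > 3
Tank 2 never reaches <=3 within 15 steps

Answer: -1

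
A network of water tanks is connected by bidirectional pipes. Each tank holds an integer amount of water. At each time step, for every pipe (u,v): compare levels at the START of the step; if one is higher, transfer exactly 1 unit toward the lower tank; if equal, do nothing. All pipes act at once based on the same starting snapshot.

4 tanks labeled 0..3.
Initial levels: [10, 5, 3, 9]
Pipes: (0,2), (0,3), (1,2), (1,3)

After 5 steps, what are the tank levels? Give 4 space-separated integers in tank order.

Answer: 6 5 8 8

Derivation:
Step 1: flows [0->2,0->3,1->2,3->1] -> levels [8 5 5 9]
Step 2: flows [0->2,3->0,1=2,3->1] -> levels [8 6 6 7]
Step 3: flows [0->2,0->3,1=2,3->1] -> levels [6 7 7 7]
Step 4: flows [2->0,3->0,1=2,1=3] -> levels [8 7 6 6]
Step 5: flows [0->2,0->3,1->2,1->3] -> levels [6 5 8 8]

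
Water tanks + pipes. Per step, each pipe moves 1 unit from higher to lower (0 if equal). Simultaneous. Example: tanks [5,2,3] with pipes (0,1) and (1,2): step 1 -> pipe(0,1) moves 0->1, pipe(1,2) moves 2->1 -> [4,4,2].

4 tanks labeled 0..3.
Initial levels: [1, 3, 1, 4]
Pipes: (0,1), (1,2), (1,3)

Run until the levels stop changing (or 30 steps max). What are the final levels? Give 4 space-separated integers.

Step 1: flows [1->0,1->2,3->1] -> levels [2 2 2 3]
Step 2: flows [0=1,1=2,3->1] -> levels [2 3 2 2]
Step 3: flows [1->0,1->2,1->3] -> levels [3 0 3 3]
Step 4: flows [0->1,2->1,3->1] -> levels [2 3 2 2]
  -> period-2 cycle: step 4 state = step 2 state; never stabilizes
  -> state at step 30: (30-2) mod 2 = 0, same as step 2 -> [2 3 2 2]

Answer: 2 3 2 2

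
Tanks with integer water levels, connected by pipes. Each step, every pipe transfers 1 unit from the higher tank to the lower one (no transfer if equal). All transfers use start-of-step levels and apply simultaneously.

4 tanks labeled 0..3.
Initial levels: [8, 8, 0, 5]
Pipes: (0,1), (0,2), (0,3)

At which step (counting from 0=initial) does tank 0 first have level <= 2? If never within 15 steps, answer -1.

Step 1: flows [0=1,0->2,0->3] -> levels [6 8 1 6]
Step 2: flows [1->0,0->2,0=3] -> levels [6 7 2 6]
Step 3: flows [1->0,0->2,0=3] -> levels [6 6 3 6]
Step 4: flows [0=1,0->2,0=3] -> levels [5 6 4 6]
Step 5: flows [1->0,0->2,3->0] -> levels [6 5 5 5]
Step 6: flows [0->1,0->2,0->3] -> levels [3 6 6 6]
Step 7: flows [1->0,2->0,3->0] -> levels [6 5 5 5]
  -> period-2 cycle (repeats step 5); tank 0 never drops to <=2
Tank 0 never reaches <=2 within 15 steps

Answer: -1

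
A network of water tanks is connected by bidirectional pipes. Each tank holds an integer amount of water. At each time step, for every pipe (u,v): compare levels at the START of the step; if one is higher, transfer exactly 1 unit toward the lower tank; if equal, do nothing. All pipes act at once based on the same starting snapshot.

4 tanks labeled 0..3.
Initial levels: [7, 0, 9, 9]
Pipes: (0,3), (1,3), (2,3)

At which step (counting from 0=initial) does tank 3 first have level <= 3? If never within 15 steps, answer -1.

Step 1: flows [3->0,3->1,2=3] -> levels [8 1 9 7]
Step 2: flows [0->3,3->1,2->3] -> levels [7 2 8 8]
Step 3: flows [3->0,3->1,2=3] -> levels [8 3 8 6]
Step 4: flows [0->3,3->1,2->3] -> levels [7 4 7 7]
Step 5: flows [0=3,3->1,2=3] -> levels [7 5 7 6]
Step 6: flows [0->3,3->1,2->3] -> levels [6 6 6 7]
Step 7: flows [3->0,3->1,3->2] -> levels [7 7 7 4]
Step 8: flows [0->3,1->3,2->3] -> levels [6 6 6 7]
  -> period-2 cycle (repeats step 6); tank 3 never drops to <=3
Tank 3 never reaches <=3 within 15 steps

Answer: -1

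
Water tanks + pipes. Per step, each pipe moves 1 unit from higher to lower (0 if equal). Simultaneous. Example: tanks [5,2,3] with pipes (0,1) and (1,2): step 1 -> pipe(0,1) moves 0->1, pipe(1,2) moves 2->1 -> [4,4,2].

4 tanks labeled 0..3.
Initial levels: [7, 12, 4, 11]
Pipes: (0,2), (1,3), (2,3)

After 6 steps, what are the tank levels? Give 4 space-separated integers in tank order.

Answer: 8 9 9 8

Derivation:
Step 1: flows [0->2,1->3,3->2] -> levels [6 11 6 11]
Step 2: flows [0=2,1=3,3->2] -> levels [6 11 7 10]
Step 3: flows [2->0,1->3,3->2] -> levels [7 10 7 10]
Step 4: flows [0=2,1=3,3->2] -> levels [7 10 8 9]
Step 5: flows [2->0,1->3,3->2] -> levels [8 9 8 9]
Step 6: flows [0=2,1=3,3->2] -> levels [8 9 9 8]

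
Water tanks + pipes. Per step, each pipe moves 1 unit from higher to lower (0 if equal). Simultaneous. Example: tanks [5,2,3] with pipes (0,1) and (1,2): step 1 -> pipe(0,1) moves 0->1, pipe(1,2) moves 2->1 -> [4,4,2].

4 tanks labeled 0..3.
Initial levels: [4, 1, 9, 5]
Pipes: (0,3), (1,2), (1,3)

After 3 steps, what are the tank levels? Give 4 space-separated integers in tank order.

Answer: 4 5 6 4

Derivation:
Step 1: flows [3->0,2->1,3->1] -> levels [5 3 8 3]
Step 2: flows [0->3,2->1,1=3] -> levels [4 4 7 4]
Step 3: flows [0=3,2->1,1=3] -> levels [4 5 6 4]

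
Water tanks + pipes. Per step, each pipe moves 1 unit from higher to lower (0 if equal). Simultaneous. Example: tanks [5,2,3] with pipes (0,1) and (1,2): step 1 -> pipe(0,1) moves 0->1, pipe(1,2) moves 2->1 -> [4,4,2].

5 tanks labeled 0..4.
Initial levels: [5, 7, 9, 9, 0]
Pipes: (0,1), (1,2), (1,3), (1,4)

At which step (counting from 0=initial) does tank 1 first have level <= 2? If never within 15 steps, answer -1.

Step 1: flows [1->0,2->1,3->1,1->4] -> levels [6 7 8 8 1]
Step 2: flows [1->0,2->1,3->1,1->4] -> levels [7 7 7 7 2]
Step 3: flows [0=1,1=2,1=3,1->4] -> levels [7 6 7 7 3]
Step 4: flows [0->1,2->1,3->1,1->4] -> levels [6 8 6 6 4]
Step 5: flows [1->0,1->2,1->3,1->4] -> levels [7 4 7 7 5]
Step 6: flows [0->1,2->1,3->1,4->1] -> levels [6 8 6 6 4]
  -> period-2 cycle (repeats step 4); tank 1 never drops to <=2
Tank 1 never reaches <=2 within 15 steps

Answer: -1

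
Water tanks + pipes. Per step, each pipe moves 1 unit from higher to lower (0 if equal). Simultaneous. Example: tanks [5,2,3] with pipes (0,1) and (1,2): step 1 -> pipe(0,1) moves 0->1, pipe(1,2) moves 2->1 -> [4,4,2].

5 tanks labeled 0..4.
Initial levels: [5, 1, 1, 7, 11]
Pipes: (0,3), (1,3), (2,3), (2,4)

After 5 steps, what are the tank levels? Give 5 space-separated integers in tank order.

Step 1: flows [3->0,3->1,3->2,4->2] -> levels [6 2 3 4 10]
Step 2: flows [0->3,3->1,3->2,4->2] -> levels [5 3 5 3 9]
Step 3: flows [0->3,1=3,2->3,4->2] -> levels [4 3 5 5 8]
Step 4: flows [3->0,3->1,2=3,4->2] -> levels [5 4 6 3 7]
Step 5: flows [0->3,1->3,2->3,4->2] -> levels [4 3 6 6 6]

Answer: 4 3 6 6 6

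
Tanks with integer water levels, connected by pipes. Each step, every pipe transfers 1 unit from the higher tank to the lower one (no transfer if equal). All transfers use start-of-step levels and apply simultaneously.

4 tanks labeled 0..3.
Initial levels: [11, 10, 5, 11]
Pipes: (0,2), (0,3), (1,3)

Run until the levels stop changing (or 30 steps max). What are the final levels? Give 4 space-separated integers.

Answer: 8 9 9 11

Derivation:
Step 1: flows [0->2,0=3,3->1] -> levels [10 11 6 10]
Step 2: flows [0->2,0=3,1->3] -> levels [9 10 7 11]
Step 3: flows [0->2,3->0,3->1] -> levels [9 11 8 9]
Step 4: flows [0->2,0=3,1->3] -> levels [8 10 9 10]
Step 5: flows [2->0,3->0,1=3] -> levels [10 10 8 9]
Step 6: flows [0->2,0->3,1->3] -> levels [8 9 9 11]
Step 7: flows [2->0,3->0,3->1] -> levels [10 10 8 9]
  -> period-2 cycle: step 7 state = step 5 state; never stabilizes
  -> state at step 30: (30-5) mod 2 = 1, same as step 6 -> [8 9 9 11]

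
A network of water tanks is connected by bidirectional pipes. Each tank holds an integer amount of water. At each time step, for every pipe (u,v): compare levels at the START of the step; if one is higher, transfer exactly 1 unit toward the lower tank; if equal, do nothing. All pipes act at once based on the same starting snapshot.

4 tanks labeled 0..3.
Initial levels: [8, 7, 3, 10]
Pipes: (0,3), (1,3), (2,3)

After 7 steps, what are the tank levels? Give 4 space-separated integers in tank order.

Step 1: flows [3->0,3->1,3->2] -> levels [9 8 4 7]
Step 2: flows [0->3,1->3,3->2] -> levels [8 7 5 8]
Step 3: flows [0=3,3->1,3->2] -> levels [8 8 6 6]
Step 4: flows [0->3,1->3,2=3] -> levels [7 7 6 8]
Step 5: flows [3->0,3->1,3->2] -> levels [8 8 7 5]
Step 6: flows [0->3,1->3,2->3] -> levels [7 7 6 8]
  -> period-2 cycle: step 6 state = step 4 state
  -> state at step 7: (7-4) mod 2 = 1, same as step 5 -> [8 8 7 5]

Answer: 8 8 7 5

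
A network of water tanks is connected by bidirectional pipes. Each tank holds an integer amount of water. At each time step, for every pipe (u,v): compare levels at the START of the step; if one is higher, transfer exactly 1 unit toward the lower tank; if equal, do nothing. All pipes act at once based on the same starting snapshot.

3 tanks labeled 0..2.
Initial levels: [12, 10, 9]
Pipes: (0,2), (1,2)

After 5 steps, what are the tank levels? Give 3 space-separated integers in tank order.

Step 1: flows [0->2,1->2] -> levels [11 9 11]
Step 2: flows [0=2,2->1] -> levels [11 10 10]
Step 3: flows [0->2,1=2] -> levels [10 10 11]
Step 4: flows [2->0,2->1] -> levels [11 11 9]
Step 5: flows [0->2,1->2] -> levels [10 10 11]

Answer: 10 10 11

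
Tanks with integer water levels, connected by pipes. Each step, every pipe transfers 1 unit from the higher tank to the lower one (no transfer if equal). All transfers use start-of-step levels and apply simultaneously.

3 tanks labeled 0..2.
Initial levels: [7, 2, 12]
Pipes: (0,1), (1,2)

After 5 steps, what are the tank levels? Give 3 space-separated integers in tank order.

Step 1: flows [0->1,2->1] -> levels [6 4 11]
Step 2: flows [0->1,2->1] -> levels [5 6 10]
Step 3: flows [1->0,2->1] -> levels [6 6 9]
Step 4: flows [0=1,2->1] -> levels [6 7 8]
Step 5: flows [1->0,2->1] -> levels [7 7 7]

Answer: 7 7 7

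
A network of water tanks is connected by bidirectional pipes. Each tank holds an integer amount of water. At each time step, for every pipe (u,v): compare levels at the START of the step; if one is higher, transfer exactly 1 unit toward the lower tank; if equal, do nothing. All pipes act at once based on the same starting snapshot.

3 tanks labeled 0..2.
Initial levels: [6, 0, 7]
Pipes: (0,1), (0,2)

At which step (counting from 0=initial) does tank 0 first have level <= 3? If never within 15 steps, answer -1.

Step 1: flows [0->1,2->0] -> levels [6 1 6]
Step 2: flows [0->1,0=2] -> levels [5 2 6]
Step 3: flows [0->1,2->0] -> levels [5 3 5]
Step 4: flows [0->1,0=2] -> levels [4 4 5]
Step 5: flows [0=1,2->0] -> levels [5 4 4]
Step 6: flows [0->1,0->2] -> levels [3 5 5]
Tank 0 first reaches <=3 at step 6

Answer: 6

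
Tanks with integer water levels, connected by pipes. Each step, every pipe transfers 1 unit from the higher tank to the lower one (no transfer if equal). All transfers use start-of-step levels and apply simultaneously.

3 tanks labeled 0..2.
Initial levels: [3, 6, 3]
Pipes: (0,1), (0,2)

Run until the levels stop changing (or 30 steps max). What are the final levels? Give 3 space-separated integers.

Step 1: flows [1->0,0=2] -> levels [4 5 3]
Step 2: flows [1->0,0->2] -> levels [4 4 4]
Step 3: flows [0=1,0=2] -> levels [4 4 4]
  -> stable (no change)

Answer: 4 4 4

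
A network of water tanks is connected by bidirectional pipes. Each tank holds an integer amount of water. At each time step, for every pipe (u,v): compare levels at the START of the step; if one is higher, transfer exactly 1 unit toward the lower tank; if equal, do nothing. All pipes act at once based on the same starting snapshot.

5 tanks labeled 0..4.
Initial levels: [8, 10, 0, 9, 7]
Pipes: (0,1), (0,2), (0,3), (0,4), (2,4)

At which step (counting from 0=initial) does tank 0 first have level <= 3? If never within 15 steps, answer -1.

Step 1: flows [1->0,0->2,3->0,0->4,4->2] -> levels [8 9 2 8 7]
Step 2: flows [1->0,0->2,0=3,0->4,4->2] -> levels [7 8 4 8 7]
Step 3: flows [1->0,0->2,3->0,0=4,4->2] -> levels [8 7 6 7 6]
Step 4: flows [0->1,0->2,0->3,0->4,2=4] -> levels [4 8 7 8 7]
Step 5: flows [1->0,2->0,3->0,4->0,2=4] -> levels [8 7 6 7 6]
  -> period-2 cycle (repeats step 3); tank 0 never drops to <=3
Tank 0 never reaches <=3 within 15 steps

Answer: -1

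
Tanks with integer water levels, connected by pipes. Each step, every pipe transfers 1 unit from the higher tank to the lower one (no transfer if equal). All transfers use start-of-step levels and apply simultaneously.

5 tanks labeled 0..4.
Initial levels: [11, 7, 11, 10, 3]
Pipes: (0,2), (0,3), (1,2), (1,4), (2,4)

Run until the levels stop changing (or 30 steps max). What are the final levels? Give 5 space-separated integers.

Answer: 8 7 10 10 7

Derivation:
Step 1: flows [0=2,0->3,2->1,1->4,2->4] -> levels [10 7 9 11 5]
Step 2: flows [0->2,3->0,2->1,1->4,2->4] -> levels [10 7 8 10 7]
Step 3: flows [0->2,0=3,2->1,1=4,2->4] -> levels [9 8 7 10 8]
Step 4: flows [0->2,3->0,1->2,1=4,4->2] -> levels [9 7 10 9 7]
Step 5: flows [2->0,0=3,2->1,1=4,2->4] -> levels [10 8 7 9 8]
Step 6: flows [0->2,0->3,1->2,1=4,4->2] -> levels [8 7 10 10 7]
Step 7: flows [2->0,3->0,2->1,1=4,2->4] -> levels [10 8 7 9 8]
  -> period-2 cycle: step 7 state = step 5 state; never stabilizes
  -> state at step 30: (30-5) mod 2 = 1, same as step 6 -> [8 7 10 10 7]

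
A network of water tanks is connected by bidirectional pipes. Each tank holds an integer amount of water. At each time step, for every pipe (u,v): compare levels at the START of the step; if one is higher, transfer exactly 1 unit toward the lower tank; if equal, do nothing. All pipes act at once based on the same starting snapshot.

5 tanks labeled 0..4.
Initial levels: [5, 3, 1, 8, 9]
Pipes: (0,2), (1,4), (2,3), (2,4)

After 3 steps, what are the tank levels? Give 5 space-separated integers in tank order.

Answer: 5 5 4 6 6

Derivation:
Step 1: flows [0->2,4->1,3->2,4->2] -> levels [4 4 4 7 7]
Step 2: flows [0=2,4->1,3->2,4->2] -> levels [4 5 6 6 5]
Step 3: flows [2->0,1=4,2=3,2->4] -> levels [5 5 4 6 6]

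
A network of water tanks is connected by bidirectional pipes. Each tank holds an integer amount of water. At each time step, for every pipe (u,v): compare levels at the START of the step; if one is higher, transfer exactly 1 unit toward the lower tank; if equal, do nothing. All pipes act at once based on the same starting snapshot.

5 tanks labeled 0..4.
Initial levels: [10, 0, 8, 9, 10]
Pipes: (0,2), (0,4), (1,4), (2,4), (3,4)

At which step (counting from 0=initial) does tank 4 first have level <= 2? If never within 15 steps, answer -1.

Answer: -1

Derivation:
Step 1: flows [0->2,0=4,4->1,4->2,4->3] -> levels [9 1 10 10 7]
Step 2: flows [2->0,0->4,4->1,2->4,3->4] -> levels [9 2 8 9 9]
Step 3: flows [0->2,0=4,4->1,4->2,3=4] -> levels [8 3 10 9 7]
Step 4: flows [2->0,0->4,4->1,2->4,3->4] -> levels [8 4 8 8 9]
Step 5: flows [0=2,4->0,4->1,4->2,4->3] -> levels [9 5 9 9 5]
Step 6: flows [0=2,0->4,1=4,2->4,3->4] -> levels [8 5 8 8 8]
Step 7: flows [0=2,0=4,4->1,2=4,3=4] -> levels [8 6 8 8 7]
Step 8: flows [0=2,0->4,4->1,2->4,3->4] -> levels [7 7 7 7 9]
Step 9: flows [0=2,4->0,4->1,4->2,4->3] -> levels [8 8 8 8 5]
Step 10: flows [0=2,0->4,1->4,2->4,3->4] -> levels [7 7 7 7 9]
  -> period-2 cycle (repeats step 8); tank 4 never drops to <=2
Tank 4 never reaches <=2 within 15 steps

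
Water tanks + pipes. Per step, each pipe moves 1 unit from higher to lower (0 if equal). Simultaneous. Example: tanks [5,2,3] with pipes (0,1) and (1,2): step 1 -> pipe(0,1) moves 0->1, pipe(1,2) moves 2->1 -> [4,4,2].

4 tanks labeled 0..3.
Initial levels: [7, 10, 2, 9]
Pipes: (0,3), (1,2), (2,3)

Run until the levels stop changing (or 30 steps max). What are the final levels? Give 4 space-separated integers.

Answer: 6 8 6 8

Derivation:
Step 1: flows [3->0,1->2,3->2] -> levels [8 9 4 7]
Step 2: flows [0->3,1->2,3->2] -> levels [7 8 6 7]
Step 3: flows [0=3,1->2,3->2] -> levels [7 7 8 6]
Step 4: flows [0->3,2->1,2->3] -> levels [6 8 6 8]
Step 5: flows [3->0,1->2,3->2] -> levels [7 7 8 6]
  -> period-2 cycle: step 5 state = step 3 state; never stabilizes
  -> state at step 30: (30-3) mod 2 = 1, same as step 4 -> [6 8 6 8]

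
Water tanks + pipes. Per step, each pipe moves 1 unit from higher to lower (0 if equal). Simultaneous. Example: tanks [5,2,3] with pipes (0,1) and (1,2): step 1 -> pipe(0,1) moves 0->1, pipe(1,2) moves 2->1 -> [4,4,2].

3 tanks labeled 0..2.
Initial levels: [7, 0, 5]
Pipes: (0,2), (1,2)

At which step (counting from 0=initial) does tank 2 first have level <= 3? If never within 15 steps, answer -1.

Answer: -1

Derivation:
Step 1: flows [0->2,2->1] -> levels [6 1 5]
Step 2: flows [0->2,2->1] -> levels [5 2 5]
Step 3: flows [0=2,2->1] -> levels [5 3 4]
Step 4: flows [0->2,2->1] -> levels [4 4 4]
Step 5: flows [0=2,1=2] -> levels [4 4 4]
  -> stable; tank 2 stays at 4 > 3
Tank 2 never reaches <=3 within 15 steps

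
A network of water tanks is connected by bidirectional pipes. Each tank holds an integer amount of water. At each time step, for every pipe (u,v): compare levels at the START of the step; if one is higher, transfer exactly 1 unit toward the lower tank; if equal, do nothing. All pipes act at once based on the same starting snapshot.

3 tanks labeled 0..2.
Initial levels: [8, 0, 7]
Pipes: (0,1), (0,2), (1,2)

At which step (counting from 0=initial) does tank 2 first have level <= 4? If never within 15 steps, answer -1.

Step 1: flows [0->1,0->2,2->1] -> levels [6 2 7]
Step 2: flows [0->1,2->0,2->1] -> levels [6 4 5]
Step 3: flows [0->1,0->2,2->1] -> levels [4 6 5]
Step 4: flows [1->0,2->0,1->2] -> levels [6 4 5]
  -> period-2 cycle (repeats step 2); tank 2 never drops to <=4
Tank 2 never reaches <=4 within 15 steps

Answer: -1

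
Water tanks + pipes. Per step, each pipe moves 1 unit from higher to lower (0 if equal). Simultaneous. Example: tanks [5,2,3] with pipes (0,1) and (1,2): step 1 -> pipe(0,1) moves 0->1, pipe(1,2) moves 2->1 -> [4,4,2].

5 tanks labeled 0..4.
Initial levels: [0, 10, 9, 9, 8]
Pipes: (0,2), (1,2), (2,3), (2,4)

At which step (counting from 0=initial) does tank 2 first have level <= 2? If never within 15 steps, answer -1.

Step 1: flows [2->0,1->2,2=3,2->4] -> levels [1 9 8 9 9]
Step 2: flows [2->0,1->2,3->2,4->2] -> levels [2 8 10 8 8]
Step 3: flows [2->0,2->1,2->3,2->4] -> levels [3 9 6 9 9]
Step 4: flows [2->0,1->2,3->2,4->2] -> levels [4 8 8 8 8]
Step 5: flows [2->0,1=2,2=3,2=4] -> levels [5 8 7 8 8]
Step 6: flows [2->0,1->2,3->2,4->2] -> levels [6 7 9 7 7]
Step 7: flows [2->0,2->1,2->3,2->4] -> levels [7 8 5 8 8]
Step 8: flows [0->2,1->2,3->2,4->2] -> levels [6 7 9 7 7]
  -> period-2 cycle (repeats step 6); tank 2 never drops to <=2
Tank 2 never reaches <=2 within 15 steps

Answer: -1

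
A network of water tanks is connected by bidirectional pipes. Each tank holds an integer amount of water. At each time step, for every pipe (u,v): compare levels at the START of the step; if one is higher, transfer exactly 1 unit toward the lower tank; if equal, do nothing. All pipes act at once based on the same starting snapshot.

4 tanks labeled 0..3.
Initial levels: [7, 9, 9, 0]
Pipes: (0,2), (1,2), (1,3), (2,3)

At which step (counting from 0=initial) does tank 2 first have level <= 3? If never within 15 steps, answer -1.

Step 1: flows [2->0,1=2,1->3,2->3] -> levels [8 8 7 2]
Step 2: flows [0->2,1->2,1->3,2->3] -> levels [7 6 8 4]
Step 3: flows [2->0,2->1,1->3,2->3] -> levels [8 6 5 6]
Step 4: flows [0->2,1->2,1=3,3->2] -> levels [7 5 8 5]
Step 5: flows [2->0,2->1,1=3,2->3] -> levels [8 6 5 6]
  -> period-2 cycle (repeats step 3); tank 2 never drops to <=3
Tank 2 never reaches <=3 within 15 steps

Answer: -1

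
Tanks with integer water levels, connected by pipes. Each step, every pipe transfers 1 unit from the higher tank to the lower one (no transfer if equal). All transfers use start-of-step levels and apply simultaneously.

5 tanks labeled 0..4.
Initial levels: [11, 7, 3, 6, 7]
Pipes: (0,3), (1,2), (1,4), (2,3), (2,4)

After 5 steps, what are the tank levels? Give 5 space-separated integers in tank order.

Answer: 8 6 8 6 6

Derivation:
Step 1: flows [0->3,1->2,1=4,3->2,4->2] -> levels [10 6 6 6 6]
Step 2: flows [0->3,1=2,1=4,2=3,2=4] -> levels [9 6 6 7 6]
Step 3: flows [0->3,1=2,1=4,3->2,2=4] -> levels [8 6 7 7 6]
Step 4: flows [0->3,2->1,1=4,2=3,2->4] -> levels [7 7 5 8 7]
Step 5: flows [3->0,1->2,1=4,3->2,4->2] -> levels [8 6 8 6 6]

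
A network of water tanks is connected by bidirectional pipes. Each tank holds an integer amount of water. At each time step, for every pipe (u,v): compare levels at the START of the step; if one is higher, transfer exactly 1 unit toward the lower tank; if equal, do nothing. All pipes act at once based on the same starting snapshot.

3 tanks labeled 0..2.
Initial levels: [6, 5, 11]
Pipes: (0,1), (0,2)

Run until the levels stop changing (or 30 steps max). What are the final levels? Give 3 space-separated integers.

Step 1: flows [0->1,2->0] -> levels [6 6 10]
Step 2: flows [0=1,2->0] -> levels [7 6 9]
Step 3: flows [0->1,2->0] -> levels [7 7 8]
Step 4: flows [0=1,2->0] -> levels [8 7 7]
Step 5: flows [0->1,0->2] -> levels [6 8 8]
Step 6: flows [1->0,2->0] -> levels [8 7 7]
  -> period-2 cycle: step 6 state = step 4 state; never stabilizes
  -> state at step 30: (30-4) mod 2 = 0, same as step 4 -> [8 7 7]

Answer: 8 7 7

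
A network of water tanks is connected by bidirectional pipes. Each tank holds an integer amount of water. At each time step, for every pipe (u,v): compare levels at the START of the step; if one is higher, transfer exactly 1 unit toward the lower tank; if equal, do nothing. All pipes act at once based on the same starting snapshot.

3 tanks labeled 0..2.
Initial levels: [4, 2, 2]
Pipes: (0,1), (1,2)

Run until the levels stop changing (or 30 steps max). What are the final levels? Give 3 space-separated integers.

Step 1: flows [0->1,1=2] -> levels [3 3 2]
Step 2: flows [0=1,1->2] -> levels [3 2 3]
Step 3: flows [0->1,2->1] -> levels [2 4 2]
Step 4: flows [1->0,1->2] -> levels [3 2 3]
  -> period-2 cycle: step 4 state = step 2 state; never stabilizes
  -> state at step 30: (30-2) mod 2 = 0, same as step 2 -> [3 2 3]

Answer: 3 2 3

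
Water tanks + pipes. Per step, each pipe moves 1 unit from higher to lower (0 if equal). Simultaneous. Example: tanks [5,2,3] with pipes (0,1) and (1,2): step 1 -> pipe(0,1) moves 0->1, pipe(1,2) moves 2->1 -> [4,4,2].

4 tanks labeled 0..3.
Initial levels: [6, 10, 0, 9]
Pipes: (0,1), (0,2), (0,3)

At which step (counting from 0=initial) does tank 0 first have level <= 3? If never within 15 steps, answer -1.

Answer: -1

Derivation:
Step 1: flows [1->0,0->2,3->0] -> levels [7 9 1 8]
Step 2: flows [1->0,0->2,3->0] -> levels [8 8 2 7]
Step 3: flows [0=1,0->2,0->3] -> levels [6 8 3 8]
Step 4: flows [1->0,0->2,3->0] -> levels [7 7 4 7]
Step 5: flows [0=1,0->2,0=3] -> levels [6 7 5 7]
Step 6: flows [1->0,0->2,3->0] -> levels [7 6 6 6]
Step 7: flows [0->1,0->2,0->3] -> levels [4 7 7 7]
Step 8: flows [1->0,2->0,3->0] -> levels [7 6 6 6]
  -> period-2 cycle (repeats step 6); tank 0 never drops to <=3
Tank 0 never reaches <=3 within 15 steps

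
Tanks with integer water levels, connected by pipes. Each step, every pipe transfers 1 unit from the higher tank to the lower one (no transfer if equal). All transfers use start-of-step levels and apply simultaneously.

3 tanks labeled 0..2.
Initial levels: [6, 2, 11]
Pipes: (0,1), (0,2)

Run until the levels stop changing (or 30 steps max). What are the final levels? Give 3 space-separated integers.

Step 1: flows [0->1,2->0] -> levels [6 3 10]
Step 2: flows [0->1,2->0] -> levels [6 4 9]
Step 3: flows [0->1,2->0] -> levels [6 5 8]
Step 4: flows [0->1,2->0] -> levels [6 6 7]
Step 5: flows [0=1,2->0] -> levels [7 6 6]
Step 6: flows [0->1,0->2] -> levels [5 7 7]
Step 7: flows [1->0,2->0] -> levels [7 6 6]
  -> period-2 cycle: step 7 state = step 5 state; never stabilizes
  -> state at step 30: (30-5) mod 2 = 1, same as step 6 -> [5 7 7]

Answer: 5 7 7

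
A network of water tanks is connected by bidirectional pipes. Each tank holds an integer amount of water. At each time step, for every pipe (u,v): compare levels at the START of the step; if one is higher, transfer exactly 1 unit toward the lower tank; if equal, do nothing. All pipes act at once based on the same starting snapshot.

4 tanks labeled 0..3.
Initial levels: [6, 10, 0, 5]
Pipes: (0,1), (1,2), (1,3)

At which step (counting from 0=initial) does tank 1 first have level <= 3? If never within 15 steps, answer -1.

Answer: 6

Derivation:
Step 1: flows [1->0,1->2,1->3] -> levels [7 7 1 6]
Step 2: flows [0=1,1->2,1->3] -> levels [7 5 2 7]
Step 3: flows [0->1,1->2,3->1] -> levels [6 6 3 6]
Step 4: flows [0=1,1->2,1=3] -> levels [6 5 4 6]
Step 5: flows [0->1,1->2,3->1] -> levels [5 6 5 5]
Step 6: flows [1->0,1->2,1->3] -> levels [6 3 6 6]
Tank 1 first reaches <=3 at step 6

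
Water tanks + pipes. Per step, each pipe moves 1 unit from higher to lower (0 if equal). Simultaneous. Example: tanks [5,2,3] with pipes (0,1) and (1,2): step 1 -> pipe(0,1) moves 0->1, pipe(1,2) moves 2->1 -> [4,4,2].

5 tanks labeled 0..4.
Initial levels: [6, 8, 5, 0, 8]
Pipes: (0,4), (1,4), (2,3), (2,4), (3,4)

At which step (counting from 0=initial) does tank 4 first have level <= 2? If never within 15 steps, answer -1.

Step 1: flows [4->0,1=4,2->3,4->2,4->3] -> levels [7 8 5 2 5]
Step 2: flows [0->4,1->4,2->3,2=4,4->3] -> levels [6 7 4 4 6]
Step 3: flows [0=4,1->4,2=3,4->2,4->3] -> levels [6 6 5 5 5]
Step 4: flows [0->4,1->4,2=3,2=4,3=4] -> levels [5 5 5 5 7]
Step 5: flows [4->0,4->1,2=3,4->2,4->3] -> levels [6 6 6 6 3]
Step 6: flows [0->4,1->4,2=3,2->4,3->4] -> levels [5 5 5 5 7]
  -> period-2 cycle (repeats step 4); tank 4 never drops to <=2
Tank 4 never reaches <=2 within 15 steps

Answer: -1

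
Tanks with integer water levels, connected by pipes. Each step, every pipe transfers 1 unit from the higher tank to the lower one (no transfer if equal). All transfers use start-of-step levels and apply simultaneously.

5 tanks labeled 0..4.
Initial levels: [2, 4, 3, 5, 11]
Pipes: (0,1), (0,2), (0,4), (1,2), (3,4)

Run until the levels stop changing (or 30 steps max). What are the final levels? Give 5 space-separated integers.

Step 1: flows [1->0,2->0,4->0,1->2,4->3] -> levels [5 2 3 6 9]
Step 2: flows [0->1,0->2,4->0,2->1,4->3] -> levels [4 4 3 7 7]
Step 3: flows [0=1,0->2,4->0,1->2,3=4] -> levels [4 3 5 7 6]
Step 4: flows [0->1,2->0,4->0,2->1,3->4] -> levels [5 5 3 6 6]
Step 5: flows [0=1,0->2,4->0,1->2,3=4] -> levels [5 4 5 6 5]
Step 6: flows [0->1,0=2,0=4,2->1,3->4] -> levels [4 6 4 5 6]
Step 7: flows [1->0,0=2,4->0,1->2,4->3] -> levels [6 4 5 6 4]
Step 8: flows [0->1,0->2,0->4,2->1,3->4] -> levels [3 6 5 5 6]
Step 9: flows [1->0,2->0,4->0,1->2,4->3] -> levels [6 4 5 6 4]
  -> period-2 cycle: step 9 state = step 7 state; never stabilizes
  -> state at step 30: (30-7) mod 2 = 1, same as step 8 -> [3 6 5 5 6]

Answer: 3 6 5 5 6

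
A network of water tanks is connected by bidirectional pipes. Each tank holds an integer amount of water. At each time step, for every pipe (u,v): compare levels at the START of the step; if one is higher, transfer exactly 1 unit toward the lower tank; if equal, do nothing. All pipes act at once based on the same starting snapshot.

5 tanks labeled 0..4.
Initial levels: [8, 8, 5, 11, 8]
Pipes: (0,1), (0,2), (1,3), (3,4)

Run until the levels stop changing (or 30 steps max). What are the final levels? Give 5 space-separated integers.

Step 1: flows [0=1,0->2,3->1,3->4] -> levels [7 9 6 9 9]
Step 2: flows [1->0,0->2,1=3,3=4] -> levels [7 8 7 9 9]
Step 3: flows [1->0,0=2,3->1,3=4] -> levels [8 8 7 8 9]
Step 4: flows [0=1,0->2,1=3,4->3] -> levels [7 8 8 9 8]
Step 5: flows [1->0,2->0,3->1,3->4] -> levels [9 8 7 7 9]
Step 6: flows [0->1,0->2,1->3,4->3] -> levels [7 8 8 9 8]
  -> period-2 cycle: step 6 state = step 4 state; never stabilizes
  -> state at step 30: (30-4) mod 2 = 0, same as step 4 -> [7 8 8 9 8]

Answer: 7 8 8 9 8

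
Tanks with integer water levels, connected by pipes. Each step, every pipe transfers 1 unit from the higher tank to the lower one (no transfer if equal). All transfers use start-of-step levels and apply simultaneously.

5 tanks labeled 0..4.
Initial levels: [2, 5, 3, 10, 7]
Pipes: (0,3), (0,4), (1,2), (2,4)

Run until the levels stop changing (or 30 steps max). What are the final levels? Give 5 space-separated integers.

Step 1: flows [3->0,4->0,1->2,4->2] -> levels [4 4 5 9 5]
Step 2: flows [3->0,4->0,2->1,2=4] -> levels [6 5 4 8 4]
Step 3: flows [3->0,0->4,1->2,2=4] -> levels [6 4 5 7 5]
Step 4: flows [3->0,0->4,2->1,2=4] -> levels [6 5 4 6 6]
Step 5: flows [0=3,0=4,1->2,4->2] -> levels [6 4 6 6 5]
Step 6: flows [0=3,0->4,2->1,2->4] -> levels [5 5 4 6 7]
Step 7: flows [3->0,4->0,1->2,4->2] -> levels [7 4 6 5 5]
Step 8: flows [0->3,0->4,2->1,2->4] -> levels [5 5 4 6 7]
  -> period-2 cycle: step 8 state = step 6 state; never stabilizes
  -> state at step 30: (30-6) mod 2 = 0, same as step 6 -> [5 5 4 6 7]

Answer: 5 5 4 6 7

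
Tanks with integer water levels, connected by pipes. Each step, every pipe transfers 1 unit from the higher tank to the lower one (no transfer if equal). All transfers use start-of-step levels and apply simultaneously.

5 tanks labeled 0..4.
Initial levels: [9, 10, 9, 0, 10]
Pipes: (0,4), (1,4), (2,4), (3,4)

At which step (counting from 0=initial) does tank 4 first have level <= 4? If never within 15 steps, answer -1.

Answer: -1

Derivation:
Step 1: flows [4->0,1=4,4->2,4->3] -> levels [10 10 10 1 7]
Step 2: flows [0->4,1->4,2->4,4->3] -> levels [9 9 9 2 9]
Step 3: flows [0=4,1=4,2=4,4->3] -> levels [9 9 9 3 8]
Step 4: flows [0->4,1->4,2->4,4->3] -> levels [8 8 8 4 10]
Step 5: flows [4->0,4->1,4->2,4->3] -> levels [9 9 9 5 6]
Step 6: flows [0->4,1->4,2->4,4->3] -> levels [8 8 8 6 8]
Step 7: flows [0=4,1=4,2=4,4->3] -> levels [8 8 8 7 7]
Step 8: flows [0->4,1->4,2->4,3=4] -> levels [7 7 7 7 10]
Step 9: flows [4->0,4->1,4->2,4->3] -> levels [8 8 8 8 6]
Step 10: flows [0->4,1->4,2->4,3->4] -> levels [7 7 7 7 10]
  -> period-2 cycle (repeats step 8); tank 4 never drops to <=4
Tank 4 never reaches <=4 within 15 steps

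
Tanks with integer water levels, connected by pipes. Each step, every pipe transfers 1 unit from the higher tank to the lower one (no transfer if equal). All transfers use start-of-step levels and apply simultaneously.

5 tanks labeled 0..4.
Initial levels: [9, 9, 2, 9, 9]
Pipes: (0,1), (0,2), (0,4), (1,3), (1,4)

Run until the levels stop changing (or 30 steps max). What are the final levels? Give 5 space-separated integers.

Step 1: flows [0=1,0->2,0=4,1=3,1=4] -> levels [8 9 3 9 9]
Step 2: flows [1->0,0->2,4->0,1=3,1=4] -> levels [9 8 4 9 8]
Step 3: flows [0->1,0->2,0->4,3->1,1=4] -> levels [6 10 5 8 9]
Step 4: flows [1->0,0->2,4->0,1->3,1->4] -> levels [7 7 6 9 9]
Step 5: flows [0=1,0->2,4->0,3->1,4->1] -> levels [7 9 7 8 7]
Step 6: flows [1->0,0=2,0=4,1->3,1->4] -> levels [8 6 7 9 8]
Step 7: flows [0->1,0->2,0=4,3->1,4->1] -> levels [6 9 8 8 7]
Step 8: flows [1->0,2->0,4->0,1->3,1->4] -> levels [9 6 7 9 7]
Step 9: flows [0->1,0->2,0->4,3->1,4->1] -> levels [6 9 8 8 7]
  -> period-2 cycle: step 9 state = step 7 state; never stabilizes
  -> state at step 30: (30-7) mod 2 = 1, same as step 8 -> [9 6 7 9 7]

Answer: 9 6 7 9 7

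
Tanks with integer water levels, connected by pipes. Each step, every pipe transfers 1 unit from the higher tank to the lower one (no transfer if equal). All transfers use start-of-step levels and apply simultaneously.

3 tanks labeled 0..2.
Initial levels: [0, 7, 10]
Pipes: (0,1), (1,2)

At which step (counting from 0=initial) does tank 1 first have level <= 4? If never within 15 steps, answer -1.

Step 1: flows [1->0,2->1] -> levels [1 7 9]
Step 2: flows [1->0,2->1] -> levels [2 7 8]
Step 3: flows [1->0,2->1] -> levels [3 7 7]
Step 4: flows [1->0,1=2] -> levels [4 6 7]
Step 5: flows [1->0,2->1] -> levels [5 6 6]
Step 6: flows [1->0,1=2] -> levels [6 5 6]
Step 7: flows [0->1,2->1] -> levels [5 7 5]
Step 8: flows [1->0,1->2] -> levels [6 5 6]
  -> period-2 cycle (repeats step 6); tank 1 never drops to <=4
Tank 1 never reaches <=4 within 15 steps

Answer: -1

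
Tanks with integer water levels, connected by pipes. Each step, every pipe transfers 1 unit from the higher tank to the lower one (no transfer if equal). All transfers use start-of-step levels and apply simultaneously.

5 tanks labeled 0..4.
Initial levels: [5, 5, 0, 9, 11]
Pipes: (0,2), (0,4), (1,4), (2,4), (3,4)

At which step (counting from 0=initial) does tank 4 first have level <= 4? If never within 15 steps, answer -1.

Step 1: flows [0->2,4->0,4->1,4->2,4->3] -> levels [5 6 2 10 7]
Step 2: flows [0->2,4->0,4->1,4->2,3->4] -> levels [5 7 4 9 5]
Step 3: flows [0->2,0=4,1->4,4->2,3->4] -> levels [4 6 6 8 6]
Step 4: flows [2->0,4->0,1=4,2=4,3->4] -> levels [6 6 5 7 6]
Step 5: flows [0->2,0=4,1=4,4->2,3->4] -> levels [5 6 7 6 6]
Step 6: flows [2->0,4->0,1=4,2->4,3=4] -> levels [7 6 5 6 6]
Step 7: flows [0->2,0->4,1=4,4->2,3=4] -> levels [5 6 7 6 6]
  -> period-2 cycle (repeats step 5); tank 4 never drops to <=4
Tank 4 never reaches <=4 within 15 steps

Answer: -1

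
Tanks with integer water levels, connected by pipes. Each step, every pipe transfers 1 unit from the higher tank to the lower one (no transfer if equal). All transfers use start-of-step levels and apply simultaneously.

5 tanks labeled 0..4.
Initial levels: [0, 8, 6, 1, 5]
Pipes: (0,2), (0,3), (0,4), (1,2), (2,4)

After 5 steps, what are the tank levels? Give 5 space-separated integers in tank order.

Step 1: flows [2->0,3->0,4->0,1->2,2->4] -> levels [3 7 5 0 5]
Step 2: flows [2->0,0->3,4->0,1->2,2=4] -> levels [4 6 5 1 4]
Step 3: flows [2->0,0->3,0=4,1->2,2->4] -> levels [4 5 4 2 5]
Step 4: flows [0=2,0->3,4->0,1->2,4->2] -> levels [4 4 6 3 3]
Step 5: flows [2->0,0->3,0->4,2->1,2->4] -> levels [3 5 3 4 5]

Answer: 3 5 3 4 5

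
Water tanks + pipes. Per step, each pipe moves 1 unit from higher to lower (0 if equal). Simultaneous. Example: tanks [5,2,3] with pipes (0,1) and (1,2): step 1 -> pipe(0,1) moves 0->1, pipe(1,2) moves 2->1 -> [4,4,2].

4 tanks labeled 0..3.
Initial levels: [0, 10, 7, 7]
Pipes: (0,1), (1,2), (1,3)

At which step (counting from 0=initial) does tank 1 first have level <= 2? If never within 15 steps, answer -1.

Answer: -1

Derivation:
Step 1: flows [1->0,1->2,1->3] -> levels [1 7 8 8]
Step 2: flows [1->0,2->1,3->1] -> levels [2 8 7 7]
Step 3: flows [1->0,1->2,1->3] -> levels [3 5 8 8]
Step 4: flows [1->0,2->1,3->1] -> levels [4 6 7 7]
Step 5: flows [1->0,2->1,3->1] -> levels [5 7 6 6]
Step 6: flows [1->0,1->2,1->3] -> levels [6 4 7 7]
Step 7: flows [0->1,2->1,3->1] -> levels [5 7 6 6]
  -> period-2 cycle (repeats step 5); tank 1 never drops to <=2
Tank 1 never reaches <=2 within 15 steps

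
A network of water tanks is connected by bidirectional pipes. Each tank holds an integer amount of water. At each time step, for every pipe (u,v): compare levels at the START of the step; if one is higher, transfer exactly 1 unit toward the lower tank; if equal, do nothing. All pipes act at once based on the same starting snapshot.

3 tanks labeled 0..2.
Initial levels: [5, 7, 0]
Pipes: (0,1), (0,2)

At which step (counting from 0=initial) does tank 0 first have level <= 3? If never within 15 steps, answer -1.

Answer: -1

Derivation:
Step 1: flows [1->0,0->2] -> levels [5 6 1]
Step 2: flows [1->0,0->2] -> levels [5 5 2]
Step 3: flows [0=1,0->2] -> levels [4 5 3]
Step 4: flows [1->0,0->2] -> levels [4 4 4]
Step 5: flows [0=1,0=2] -> levels [4 4 4]
  -> stable; tank 0 stays at 4 > 3
Tank 0 never reaches <=3 within 15 steps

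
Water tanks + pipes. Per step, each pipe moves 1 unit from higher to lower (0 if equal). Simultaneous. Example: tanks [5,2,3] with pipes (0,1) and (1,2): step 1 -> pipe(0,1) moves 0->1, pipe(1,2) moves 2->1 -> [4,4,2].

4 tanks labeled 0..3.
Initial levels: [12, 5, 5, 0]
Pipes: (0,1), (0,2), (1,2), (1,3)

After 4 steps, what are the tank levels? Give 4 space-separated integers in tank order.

Step 1: flows [0->1,0->2,1=2,1->3] -> levels [10 5 6 1]
Step 2: flows [0->1,0->2,2->1,1->3] -> levels [8 6 6 2]
Step 3: flows [0->1,0->2,1=2,1->3] -> levels [6 6 7 3]
Step 4: flows [0=1,2->0,2->1,1->3] -> levels [7 6 5 4]

Answer: 7 6 5 4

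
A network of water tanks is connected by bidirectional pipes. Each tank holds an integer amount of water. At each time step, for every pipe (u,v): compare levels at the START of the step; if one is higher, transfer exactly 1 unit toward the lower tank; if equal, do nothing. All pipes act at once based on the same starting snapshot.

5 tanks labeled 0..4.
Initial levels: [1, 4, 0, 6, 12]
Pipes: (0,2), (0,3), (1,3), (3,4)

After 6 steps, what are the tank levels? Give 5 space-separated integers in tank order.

Step 1: flows [0->2,3->0,3->1,4->3] -> levels [1 5 1 5 11]
Step 2: flows [0=2,3->0,1=3,4->3] -> levels [2 5 1 5 10]
Step 3: flows [0->2,3->0,1=3,4->3] -> levels [2 5 2 5 9]
Step 4: flows [0=2,3->0,1=3,4->3] -> levels [3 5 2 5 8]
Step 5: flows [0->2,3->0,1=3,4->3] -> levels [3 5 3 5 7]
Step 6: flows [0=2,3->0,1=3,4->3] -> levels [4 5 3 5 6]

Answer: 4 5 3 5 6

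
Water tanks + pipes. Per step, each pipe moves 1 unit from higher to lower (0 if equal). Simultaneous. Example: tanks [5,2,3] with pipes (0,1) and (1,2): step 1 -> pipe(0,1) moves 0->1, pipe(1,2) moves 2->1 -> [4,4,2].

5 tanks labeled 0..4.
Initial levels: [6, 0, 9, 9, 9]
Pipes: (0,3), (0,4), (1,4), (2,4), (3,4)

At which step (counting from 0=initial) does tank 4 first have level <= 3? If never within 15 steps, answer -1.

Step 1: flows [3->0,4->0,4->1,2=4,3=4] -> levels [8 1 9 8 7]
Step 2: flows [0=3,0->4,4->1,2->4,3->4] -> levels [7 2 8 7 9]
Step 3: flows [0=3,4->0,4->1,4->2,4->3] -> levels [8 3 9 8 5]
Step 4: flows [0=3,0->4,4->1,2->4,3->4] -> levels [7 4 8 7 7]
Step 5: flows [0=3,0=4,4->1,2->4,3=4] -> levels [7 5 7 7 7]
Step 6: flows [0=3,0=4,4->1,2=4,3=4] -> levels [7 6 7 7 6]
Step 7: flows [0=3,0->4,1=4,2->4,3->4] -> levels [6 6 6 6 9]
Step 8: flows [0=3,4->0,4->1,4->2,4->3] -> levels [7 7 7 7 5]
Step 9: flows [0=3,0->4,1->4,2->4,3->4] -> levels [6 6 6 6 9]
  -> period-2 cycle (repeats step 7); tank 4 never drops to <=3
Tank 4 never reaches <=3 within 15 steps

Answer: -1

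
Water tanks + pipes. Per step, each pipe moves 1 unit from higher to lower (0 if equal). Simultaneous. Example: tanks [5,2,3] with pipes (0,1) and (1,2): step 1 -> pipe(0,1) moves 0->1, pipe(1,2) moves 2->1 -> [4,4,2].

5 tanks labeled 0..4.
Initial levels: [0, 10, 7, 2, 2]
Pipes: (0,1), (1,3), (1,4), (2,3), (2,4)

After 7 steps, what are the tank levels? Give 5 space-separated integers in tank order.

Step 1: flows [1->0,1->3,1->4,2->3,2->4] -> levels [1 7 5 4 4]
Step 2: flows [1->0,1->3,1->4,2->3,2->4] -> levels [2 4 3 6 6]
Step 3: flows [1->0,3->1,4->1,3->2,4->2] -> levels [3 5 5 4 4]
Step 4: flows [1->0,1->3,1->4,2->3,2->4] -> levels [4 2 3 6 6]
Step 5: flows [0->1,3->1,4->1,3->2,4->2] -> levels [3 5 5 4 4]
  -> period-2 cycle: step 5 state = step 3 state
  -> state at step 7: (7-3) mod 2 = 0, same as step 3 -> [3 5 5 4 4]

Answer: 3 5 5 4 4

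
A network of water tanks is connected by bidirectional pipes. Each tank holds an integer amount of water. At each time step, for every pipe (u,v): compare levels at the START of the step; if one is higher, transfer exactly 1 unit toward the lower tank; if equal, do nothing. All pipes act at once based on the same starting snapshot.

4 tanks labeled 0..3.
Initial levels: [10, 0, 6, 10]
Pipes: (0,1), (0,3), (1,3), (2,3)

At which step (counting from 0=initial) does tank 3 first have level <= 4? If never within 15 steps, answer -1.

Answer: -1

Derivation:
Step 1: flows [0->1,0=3,3->1,3->2] -> levels [9 2 7 8]
Step 2: flows [0->1,0->3,3->1,3->2] -> levels [7 4 8 7]
Step 3: flows [0->1,0=3,3->1,2->3] -> levels [6 6 7 7]
Step 4: flows [0=1,3->0,3->1,2=3] -> levels [7 7 7 5]
Step 5: flows [0=1,0->3,1->3,2->3] -> levels [6 6 6 8]
Step 6: flows [0=1,3->0,3->1,3->2] -> levels [7 7 7 5]
  -> period-2 cycle (repeats step 4); tank 3 never drops to <=4
Tank 3 never reaches <=4 within 15 steps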